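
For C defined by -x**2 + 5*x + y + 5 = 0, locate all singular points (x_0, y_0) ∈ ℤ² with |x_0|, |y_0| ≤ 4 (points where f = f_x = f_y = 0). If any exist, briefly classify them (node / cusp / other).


No singular points in the scanned grid; C is smooth there.

Compute partial derivatives:
  f_x = 5 - 2*x.
  f_y = 1.
f_y = 1 is a nonzero constant, so f_y never vanishes: no point (x, y) can satisfy f = f_x = f_y = 0. In particular no (x, y) ∈ {−4, ..., 4}² is singular; the curve is smooth.


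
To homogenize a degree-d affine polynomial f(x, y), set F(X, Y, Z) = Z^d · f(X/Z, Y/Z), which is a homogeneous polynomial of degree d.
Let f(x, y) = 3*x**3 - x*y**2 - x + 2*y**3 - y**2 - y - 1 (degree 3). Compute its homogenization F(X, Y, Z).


F(X, Y, Z) = 3*X**3 - X*Y**2 - X*Z**2 + 2*Y**3 - Y**2*Z - Y*Z**2 - Z**3

deg(f) = 3.
Substitute x = X/Z, y = Y/Z into f, then multiply by Z^3.
  monomial 3·x^3·y^0 ↦ 3·X^3·Y^0·Z^0.
  monomial -1·x^1·y^2 ↦ -1·X^1·Y^2·Z^0.
  monomial -1·x^1·y^0 ↦ -1·X^1·Y^0·Z^2.
  monomial 2·x^0·y^3 ↦ 2·X^0·Y^3·Z^0.
  monomial -1·x^0·y^2 ↦ -1·X^0·Y^2·Z^1.
  monomial -1·x^0·y^1 ↦ -1·X^0·Y^1·Z^2.
  monomial -1·x^0·y^0 ↦ -1·X^0·Y^0·Z^3.
Collecting: F(X, Y, Z) = 3*X**3 - X*Y**2 - X*Z**2 + 2*Y**3 - Y**2*Z - Y*Z**2 - Z**3.


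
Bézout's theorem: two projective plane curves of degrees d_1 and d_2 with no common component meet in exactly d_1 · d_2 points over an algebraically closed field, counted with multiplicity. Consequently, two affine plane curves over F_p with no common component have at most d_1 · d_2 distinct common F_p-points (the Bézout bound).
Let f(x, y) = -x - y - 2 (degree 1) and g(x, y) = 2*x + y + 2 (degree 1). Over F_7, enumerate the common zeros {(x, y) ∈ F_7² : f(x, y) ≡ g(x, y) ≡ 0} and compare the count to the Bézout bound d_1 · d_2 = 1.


Common zeros: {(0, 5)}; count = 1; Bézout bound = 1.

deg(f) = 1, deg(g) = 1, so Bézout bound = 1.
Scan x ∈ F_7. For each x, list the y ∈ F_7 with f(x, y) ≡ 0 and those with g(x, y) ≡ 0 (mod 7); the common zeros in that column are the intersection.
  x = 0: f ≡ 0 at y ∈ {5}; g ≡ 0 at y ∈ {5}; common: {5}.
  x = 1: f ≡ 0 at y ∈ {4}; g ≡ 0 at y ∈ {3}; common: ∅.
  x = 2: f ≡ 0 at y ∈ {3}; g ≡ 0 at y ∈ {1}; common: ∅.
  x = 3: f ≡ 0 at y ∈ {2}; g ≡ 0 at y ∈ {6}; common: ∅.
  x = 4: f ≡ 0 at y ∈ {1}; g ≡ 0 at y ∈ {4}; common: ∅.
  x = 5: f ≡ 0 at y ∈ {0}; g ≡ 0 at y ∈ {2}; common: ∅.
  x = 6: f ≡ 0 at y ∈ {6}; g ≡ 0 at y ∈ {0}; common: ∅.
Collecting: common zeros = {(0, 5)}, so the count is 1.
Comparison with the Bézout bound: 1 ≤ 1 = deg(f)·deg(g), as expected for curves with no common component (the bound is attained).


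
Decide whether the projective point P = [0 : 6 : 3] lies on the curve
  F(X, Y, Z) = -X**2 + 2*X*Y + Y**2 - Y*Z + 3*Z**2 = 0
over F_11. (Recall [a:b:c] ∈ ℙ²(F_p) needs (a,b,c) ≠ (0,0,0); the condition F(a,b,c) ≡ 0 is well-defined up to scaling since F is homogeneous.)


F(0,6,3) ≡ 1 (mod 11); P is NOT on the curve.

Evaluate F(0, 6, 3) term-by-term (mod 11).
  -X**2 ↦ -1·0·1·1 = 0
  2*X*Y ↦ 2·0·6·1 = 0
  Y**2 ↦ 1·1·36·1 = 36
  -Y*Z ↦ -1·1·6·3 = -18
  3*Z**2 ↦ 3·1·1·9 = 27
Sum: F(0, 6, 3) = (0) + (0) + (36) + (-18) + (27) = 45.
Reducing mod 11: 45 ≡ 1 (mod 11).
Since F(a, b, c) ≡ 1 ≠ 0 (mod 11), P does NOT lie on the curve.


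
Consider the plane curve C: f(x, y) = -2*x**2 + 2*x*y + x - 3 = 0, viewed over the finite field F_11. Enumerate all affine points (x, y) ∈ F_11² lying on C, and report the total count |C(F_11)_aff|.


Affine F_11-points: {(1, 2), (2, 5), (3, 3), (4, 8), (5, 7), (6, 3), (7, 2), (8, 7), (9, 5), (10, 8)}; count = 10.

For each of the 121 pairs (x, y) ∈ F_11², evaluate f(x, y) mod 11. Record the zeros.
  x = 0: [0↦8, 1↦8, 2↦8, 3↦8, 4↦8, 5↦8, 6↦8, 7↦8, 8↦8, 9↦8, 10↦8]  zeros at y ∈ ∅
  x = 1: [0↦7, 1↦9, 2↦0, 3↦2, 4↦4, 5↦6, 6↦8, 7↦10, 8↦1, 9↦3, 10↦5]  zeros at y ∈ {2}
  x = 2: [0↦2, 1↦6, 2↦10, 3↦3, 4↦7, 5↦0, 6↦4, 7↦8, 8↦1, 9↦5, 10↦9]  zeros at y ∈ {5}
  x = 3: [0↦4, 1↦10, 2↦5, 3↦0, 4↦6, 5↦1, 6↦7, 7↦2, 8↦8, 9↦3, 10↦9]  zeros at y ∈ {3}
  x = 4: [0↦2, 1↦10, 2↦7, 3↦4, 4↦1, 5↦9, 6↦6, 7↦3, 8↦0, 9↦8, 10↦5]  zeros at y ∈ {8}
  x = 5: [0↦7, 1↦6, 2↦5, 3↦4, 4↦3, 5↦2, 6↦1, 7↦0, 8↦10, 9↦9, 10↦8]  zeros at y ∈ {7}
  x = 6: [0↦8, 1↦9, 2↦10, 3↦0, 4↦1, 5↦2, 6↦3, 7↦4, 8↦5, 9↦6, 10↦7]  zeros at y ∈ {3}
  x = 7: [0↦5, 1↦8, 2↦0, 3↦3, 4↦6, 5↦9, 6↦1, 7↦4, 8↦7, 9↦10, 10↦2]  zeros at y ∈ {2}
  x = 8: [0↦9, 1↦3, 2↦8, 3↦2, 4↦7, 5↦1, 6↦6, 7↦0, 8↦5, 9↦10, 10↦4]  zeros at y ∈ {7}
  x = 9: [0↦9, 1↦5, 2↦1, 3↦8, 4↦4, 5↦0, 6↦7, 7↦3, 8↦10, 9↦6, 10↦2]  zeros at y ∈ {5}
  x = 10: [0↦5, 1↦3, 2↦1, 3↦10, 4↦8, 5↦6, 6↦4, 7↦2, 8↦0, 9↦9, 10↦7]  zeros at y ∈ {8}
Collecting zeros: affine points = {(1, 2), (2, 5), (3, 3), (4, 8), (5, 7), (6, 3), (7, 2), (8, 7), (9, 5), (10, 8)}.
Total count |C(F_11)_aff| = 10.


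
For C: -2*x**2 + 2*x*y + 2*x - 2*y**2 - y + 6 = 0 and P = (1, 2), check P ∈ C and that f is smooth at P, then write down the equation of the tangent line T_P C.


Tangent line at P: 2*x - 7*y + 12 = 0.

Step 1: f(1, 2) = 0, so P lies on C.
Step 2: partial derivatives
  f_x(x, y) = -4*x + 2*y + 2, f_y(x, y) = 2*x - 4*y - 1.
  f_x(P) = 2, f_y(P) = -7 (gradient nonzero, so P is smooth).
Step 3: tangent line at P: 2·(x − 1) + -7·(y − 2) = 0.
Expanding: 2*x - 7*y + 12 = 0.


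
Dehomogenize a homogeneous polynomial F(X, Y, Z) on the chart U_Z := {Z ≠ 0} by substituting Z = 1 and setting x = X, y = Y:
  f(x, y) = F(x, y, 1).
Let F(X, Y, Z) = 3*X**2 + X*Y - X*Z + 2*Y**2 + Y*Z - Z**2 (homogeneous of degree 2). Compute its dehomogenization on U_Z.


f(x, y) = 3*x**2 + x*y - x + 2*y**2 + y - 1

On U_Z we set Z = 1. Each monomial c·X^i·Y^j·Z^k in F becomes c·x^i·y^j·1^k = c·x^i·y^j.
Substituting Z = 1: F(X, Y, 1) = 3*x**2 + x*y - x + 2*y**2 + y - 1.
Note: deg(f) ≤ deg(F) = 2; strict inequality happens when F is divisible by Z (lost terms).


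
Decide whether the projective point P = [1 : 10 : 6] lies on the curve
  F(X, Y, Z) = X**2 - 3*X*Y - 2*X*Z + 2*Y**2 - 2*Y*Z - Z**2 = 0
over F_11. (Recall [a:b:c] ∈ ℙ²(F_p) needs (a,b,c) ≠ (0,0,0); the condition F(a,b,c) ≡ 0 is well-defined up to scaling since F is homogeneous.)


F(1,10,6) ≡ 3 (mod 11); P is NOT on the curve.

Evaluate F(1, 10, 6) term-by-term (mod 11).
  X**2 ↦ 1·1·1·1 = 1
  -3*X*Y ↦ -3·1·10·1 = -30
  -2*X*Z ↦ -2·1·1·6 = -12
  2*Y**2 ↦ 2·1·100·1 = 200
  -2*Y*Z ↦ -2·1·10·6 = -120
  -Z**2 ↦ -1·1·1·36 = -36
Sum: F(1, 10, 6) = (1) + (-30) + (-12) + (200) + (-120) + (-36) = 3.
Reducing mod 11: 3 ≡ 3 (mod 11).
Since F(a, b, c) ≡ 3 ≠ 0 (mod 11), P does NOT lie on the curve.


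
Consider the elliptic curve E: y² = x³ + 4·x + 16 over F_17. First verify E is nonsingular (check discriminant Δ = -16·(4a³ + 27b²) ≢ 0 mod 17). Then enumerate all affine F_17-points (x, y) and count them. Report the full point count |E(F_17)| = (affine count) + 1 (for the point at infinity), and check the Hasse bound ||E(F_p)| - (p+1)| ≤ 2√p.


Affine points = {(0, 4), (0, 13), (1, 2), (1, 15), (2, 7), (2, 10), (3, 2), (3, 15), (5, 5), (5, 12), (6, 1), (6, 16), (7, 8), (7, 9), (8, 4), (8, 13), (9, 4), (9, 13), (10, 6), (10, 11), (13, 2), (13, 15), (15, 0)}; affine count = 23; |E(F_17)| = 24.

Discriminant check: Δ ∝ 4a³ + 27b² = 4·4³ + 27·16² = 4·64 + 27·256 ≡ 11 (mod 17). Nonzero ⇒ E is nonsingular.
For each x ∈ F_17, compute rhs = x³ + 4·x + 16 mod 17, then count y ∈ F_17 with y² ≡ rhs.
  x = 0: rhs = 16, matching y values: 4, 13 (2 points).
  x = 1: rhs = 4, matching y values: 2, 15 (2 points).
  x = 2: rhs = 15, matching y values: 7, 10 (2 points).
  x = 3: rhs = 4, matching y values: 2, 15 (2 points).
  x = 4: rhs = 11, matching y values: none (0 points).
  x = 5: rhs = 8, matching y values: 5, 12 (2 points).
  x = 6: rhs = 1, matching y values: 1, 16 (2 points).
  x = 7: rhs = 13, matching y values: 8, 9 (2 points).
  x = 8: rhs = 16, matching y values: 4, 13 (2 points).
  x = 9: rhs = 16, matching y values: 4, 13 (2 points).
  x = 10: rhs = 2, matching y values: 6, 11 (2 points).
  x = 11: rhs = 14, matching y values: none (0 points).
  x = 12: rhs = 7, matching y values: none (0 points).
  x = 13: rhs = 4, matching y values: 2, 15 (2 points).
  x = 14: rhs = 11, matching y values: none (0 points).
  x = 15: rhs = 0, matching y values: 0 (1 points).
  x = 16: rhs = 11, matching y values: none (0 points).
Total affine count: 23.
Full point count |E(F_17)| = 23 + 1 = 24.
Hasse bound: |24 − (17+1)| = |6| = 6 ≤ 2√17 ≈ 8.2462 ✓.


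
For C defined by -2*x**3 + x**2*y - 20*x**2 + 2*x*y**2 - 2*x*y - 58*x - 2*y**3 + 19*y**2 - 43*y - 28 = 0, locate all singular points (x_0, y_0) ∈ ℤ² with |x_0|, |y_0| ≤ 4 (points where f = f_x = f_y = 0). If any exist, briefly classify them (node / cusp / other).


Singular points: {(-3, 2)}; classification: cusp.

Compute partial derivatives:
  f_x = -6*x**2 + 2*x*y - 40*x + 2*y**2 - 2*y - 58.
  f_y = x**2 + 4*x*y - 2*x - 6*y**2 + 38*y - 43.
Scan x_0 ∈ {−4, ..., 4}. For each x_0, f_y(x_0, y) is a polynomial in y; find its integer roots y ∈ {−4, ..., 4}, then test f_x and f at those candidates.
  x = -4: f_y(-4, y) = -6*y**2 + 22*y - 19; no integer root y with |y| ≤ 4.
  x = -3: f_y(-3, y) = -6*y**2 + 26*y - 28; vanishes at y ∈ {2}. (-3, 2): f_x = 0, f = 0 — SINGULAR.
  x = -2: f_y(-2, y) = -6*y**2 + 30*y - 35; no integer root y with |y| ≤ 4.
  x = -1: f_y(-1, y) = -6*y**2 + 34*y - 40; vanishes at y ∈ {4}. (-1, 4): f_x = -8 ≠ 0.
  x = 0: f_y(0, y) = -6*y**2 + 38*y - 43; no integer root y with |y| ≤ 4.
  x = 1: f_y(1, y) = -6*y**2 + 42*y - 44; no integer root y with |y| ≤ 4.
  x = 2: f_y(2, y) = -6*y**2 + 46*y - 43; no integer root y with |y| ≤ 4.
  x = 3: f_y(3, y) = -6*y**2 + 50*y - 40; no integer root y with |y| ≤ 4.
  x = 4: f_y(4, y) = -6*y**2 + 54*y - 35; no integer root y with |y| ≤ 4.
Only singular point on the grid: (-3, 2).
Classify: substitute x = -3 + u, y = 2 + v and expand: f = -2*u**3 + u**2*v + 2*u*v**2 - 2*v**3 + v**2.
No constant or linear terms (consistent with a singular point). Quadratic part: v**2. Cubic part: -2*u**3 + u**2*v + 2*u*v**2 - 2*v**3.
The quadratic part v**2 is a perfect square, so there is a single (double) tangent line v = 0, i.e. y = 2. Restricting the cubic part to that line (v = 0) leaves -2*u**3 ≠ 0, so f is not divisible by v and the branch is v² ≈ 2*u**3 to lowest order — this is a cusp.
Classification: cusp.


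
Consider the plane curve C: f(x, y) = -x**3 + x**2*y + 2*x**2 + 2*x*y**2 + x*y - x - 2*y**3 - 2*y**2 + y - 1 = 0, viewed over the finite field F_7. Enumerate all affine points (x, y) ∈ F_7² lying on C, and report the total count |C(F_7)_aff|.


Affine F_7-points: {(0, 3), (1, 1), (2, 5), (3, 5), (6, 3), (6, 6)}; count = 6.

For each of the 49 pairs (x, y) ∈ F_7², evaluate f(x, y) mod 7. Record the zeros.
  x = 0: [0↦6, 1↦3, 2↦5, 3↦0, 4↦4, 5↦5, 6↦5]  zeros at y ∈ {3}
  x = 1: [0↦6, 1↦0, 2↦3, 3↦3, 4↦2, 5↦2, 6↦5]  zeros at y ∈ {1}
  x = 2: [0↦4, 1↦4, 2↦3, 3↦3, 4↦6, 5↦0, 6↦1]  zeros at y ∈ {5}
  x = 3: [0↦1, 1↦2, 2↦6, 3↦1, 4↦3, 5↦0, 6↦1]  zeros at y ∈ {5}
  x = 4: [0↦5, 1↦2, 2↦6, 3↦5, 4↦1, 5↦3, 6↦6]  zeros at y ∈ ∅
  x = 5: [0↦3, 1↦5, 2↦4, 3↦2, 4↦1, 5↦3, 6↦3]  zeros at y ∈ ∅
  x = 6: [0↦3, 1↦5, 2↦1, 3↦0, 4↦4, 5↦1, 6↦0]  zeros at y ∈ {3, 6}
Collecting zeros: affine points = {(0, 3), (1, 1), (2, 5), (3, 5), (6, 3), (6, 6)}.
Total count |C(F_7)_aff| = 6.


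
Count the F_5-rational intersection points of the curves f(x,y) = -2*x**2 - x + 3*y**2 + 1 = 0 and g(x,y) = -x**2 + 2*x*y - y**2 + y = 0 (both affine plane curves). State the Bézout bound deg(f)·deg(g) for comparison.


Common zeros: ∅; count = 0; Bézout bound = 4.

deg(f) = 2, deg(g) = 2, so Bézout bound = 4.
Scan x ∈ F_5. For each x, list the y ∈ F_5 with f(x, y) ≡ 0 and those with g(x, y) ≡ 0 (mod 5); the common zeros in that column are the intersection.
  x = 0: f ≡ 0 at y ∈ ∅; g ≡ 0 at y ∈ {0, 1}; common: ∅.
  x = 1: f ≡ 0 at y ∈ {2, 3}; g ≡ 0 at y ∈ {4}; common: ∅.
  x = 2: f ≡ 0 at y ∈ ∅; g ≡ 0 at y ∈ {1, 4}; common: ∅.
  x = 3: f ≡ 0 at y ∈ {0}; g ≡ 0 at y ∈ ∅; common: ∅.
  x = 4: f ≡ 0 at y ∈ {0}; g ≡ 0 at y ∈ ∅; common: ∅.
Collecting: common zeros = ∅, so the count is 0.
Comparison with the Bézout bound: 0 ≤ 4 = deg(f)·deg(g), as expected for curves with no common component (the affine F_5-count falls short of the bound because intersections may lie at infinity, over extension fields, or carry multiplicity).


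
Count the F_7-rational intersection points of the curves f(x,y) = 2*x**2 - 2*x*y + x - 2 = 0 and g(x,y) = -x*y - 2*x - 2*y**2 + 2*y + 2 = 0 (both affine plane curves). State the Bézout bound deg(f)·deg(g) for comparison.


Common zeros: {(1, 4), (3, 2), (5, 6)}; count = 3; Bézout bound = 4.

deg(f) = 2, deg(g) = 2, so Bézout bound = 4.
Scan x ∈ F_7. For each x, list the y ∈ F_7 with f(x, y) ≡ 0 and those with g(x, y) ≡ 0 (mod 7); the common zeros in that column are the intersection.
  x = 0: f ≡ 0 at y ∈ ∅; g ≡ 0 at y ∈ ∅; common: ∅.
  x = 1: f ≡ 0 at y ∈ {4}; g ≡ 0 at y ∈ {0, 4}; common: {4}.
  x = 2: f ≡ 0 at y ∈ {2}; g ≡ 0 at y ∈ ∅; common: ∅.
  x = 3: f ≡ 0 at y ∈ {2}; g ≡ 0 at y ∈ {1, 2}; common: {2}.
  x = 4: f ≡ 0 at y ∈ {6}; g ≡ 0 at y ∈ ∅; common: ∅.
  x = 5: f ≡ 0 at y ∈ {6}; g ≡ 0 at y ∈ {3, 6}; common: {6}.
  x = 6: f ≡ 0 at y ∈ {4}; g ≡ 0 at y ∈ ∅; common: ∅.
Collecting: common zeros = {(1, 4), (3, 2), (5, 6)}, so the count is 3.
Comparison with the Bézout bound: 3 ≤ 4 = deg(f)·deg(g), as expected for curves with no common component (the affine F_7-count falls short of the bound because intersections may lie at infinity, over extension fields, or carry multiplicity).


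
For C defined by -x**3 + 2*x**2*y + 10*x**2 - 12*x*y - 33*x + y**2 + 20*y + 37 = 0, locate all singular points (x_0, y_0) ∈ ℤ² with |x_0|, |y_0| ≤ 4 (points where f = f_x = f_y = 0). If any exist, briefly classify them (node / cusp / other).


Singular points: {(3, -1)}; classification: node.

Compute partial derivatives:
  f_x = -3*x**2 + 4*x*y + 20*x - 12*y - 33.
  f_y = 2*x**2 - 12*x + 2*y + 20.
Scan x_0 ∈ {−4, ..., 4}. For each x_0, f_y(x_0, y) is a polynomial in y; find its integer roots y ∈ {−4, ..., 4}, then test f_x and f at those candidates.
  x = -4: f_y(-4, y) = 2*y + 100; no integer root y with |y| ≤ 4.
  x = -3: f_y(-3, y) = 2*y + 74; no integer root y with |y| ≤ 4.
  x = -2: f_y(-2, y) = 2*y + 52; no integer root y with |y| ≤ 4.
  x = -1: f_y(-1, y) = 2*y + 34; no integer root y with |y| ≤ 4.
  x = 0: f_y(0, y) = 2*y + 20; no integer root y with |y| ≤ 4.
  x = 1: f_y(1, y) = 2*y + 10; no integer root y with |y| ≤ 4.
  x = 2: f_y(2, y) = 2*y + 4; vanishes at y ∈ {-2}. (2, -2): f_x = 3 ≠ 0.
  x = 3: f_y(3, y) = 2*y + 2; vanishes at y ∈ {-1}. (3, -1): f_x = 0, f = 0 — SINGULAR.
  x = 4: f_y(4, y) = 2*y + 4; vanishes at y ∈ {-2}. (4, -2): f_x = -9 ≠ 0.
Only singular point on the grid: (3, -1).
Classify: substitute x = 3 + u, y = -1 + v and expand: f = -u**3 + 2*u**2*v - u**2 + v**2.
No constant or linear terms (consistent with a singular point). Quadratic part: -u**2 + v**2. Cubic part: -u**3 + 2*u**2*v.
The quadratic part v**2 - u**2 = (v − u)(v + u) splits into two distinct linear factors, so there are two distinct tangent lines y − -1 = ±(x − 3) — this is a node (ordinary double point).
Classification: node.


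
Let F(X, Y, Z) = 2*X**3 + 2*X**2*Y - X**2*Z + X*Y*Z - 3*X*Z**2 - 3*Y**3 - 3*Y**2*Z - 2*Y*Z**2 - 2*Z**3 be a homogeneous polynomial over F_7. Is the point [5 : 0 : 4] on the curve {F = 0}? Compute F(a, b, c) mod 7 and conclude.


F(5,0,4) ≡ 6 (mod 7); P is NOT on the curve.

Evaluate F(5, 0, 4) term-by-term (mod 7).
  2*X**3 ↦ 2·125·1·1 = 250
  2*X**2*Y ↦ 2·25·0·1 = 0
  -X**2*Z ↦ -1·25·1·4 = -100
  X*Y*Z ↦ 1·5·0·4 = 0
  -3*X*Z**2 ↦ -3·5·1·16 = -240
  -3*Y**3 ↦ -3·1·0·1 = 0
  -3*Y**2*Z ↦ -3·1·0·4 = 0
  -2*Y*Z**2 ↦ -2·1·0·16 = 0
  -2*Z**3 ↦ -2·1·1·64 = -128
Sum: F(5, 0, 4) = (250) + (0) + (-100) + (0) + (-240) + (0) + (0) + (0) + (-128) = -218.
Reducing mod 7: -218 ≡ 6 (mod 7).
Since F(a, b, c) ≡ 6 ≠ 0 (mod 7), P does NOT lie on the curve.


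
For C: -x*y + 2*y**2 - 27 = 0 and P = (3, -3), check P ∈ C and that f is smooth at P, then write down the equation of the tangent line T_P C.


Tangent line at P: 3*x - 15*y - 54 = 0.

Step 1: f(3, -3) = 0, so P lies on C.
Step 2: partial derivatives
  f_x(x, y) = -y, f_y(x, y) = -x + 4*y.
  f_x(P) = 3, f_y(P) = -15 (gradient nonzero, so P is smooth).
Step 3: tangent line at P: 3·(x − 3) + -15·(y − -3) = 0.
Expanding: 3*x - 15*y - 54 = 0.


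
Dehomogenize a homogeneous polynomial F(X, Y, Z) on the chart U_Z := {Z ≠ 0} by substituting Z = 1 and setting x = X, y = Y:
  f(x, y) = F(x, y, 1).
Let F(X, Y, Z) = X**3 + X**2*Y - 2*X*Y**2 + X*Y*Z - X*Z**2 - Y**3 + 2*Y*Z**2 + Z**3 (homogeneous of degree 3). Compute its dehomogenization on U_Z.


f(x, y) = x**3 + x**2*y - 2*x*y**2 + x*y - x - y**3 + 2*y + 1

On U_Z we set Z = 1. Each monomial c·X^i·Y^j·Z^k in F becomes c·x^i·y^j·1^k = c·x^i·y^j.
Substituting Z = 1: F(X, Y, 1) = x**3 + x**2*y - 2*x*y**2 + x*y - x - y**3 + 2*y + 1.
Note: deg(f) ≤ deg(F) = 3; strict inequality happens when F is divisible by Z (lost terms).


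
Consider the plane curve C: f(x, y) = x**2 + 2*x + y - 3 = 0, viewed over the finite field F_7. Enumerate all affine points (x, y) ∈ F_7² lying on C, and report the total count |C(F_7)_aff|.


Affine F_7-points: {(0, 3), (1, 0), (2, 2), (3, 2), (4, 0), (5, 3), (6, 4)}; count = 7.

For each of the 49 pairs (x, y) ∈ F_7², evaluate f(x, y) mod 7. Record the zeros.
  x = 0: [0↦4, 1↦5, 2↦6, 3↦0, 4↦1, 5↦2, 6↦3]  zeros at y ∈ {3}
  x = 1: [0↦0, 1↦1, 2↦2, 3↦3, 4↦4, 5↦5, 6↦6]  zeros at y ∈ {0}
  x = 2: [0↦5, 1↦6, 2↦0, 3↦1, 4↦2, 5↦3, 6↦4]  zeros at y ∈ {2}
  x = 3: [0↦5, 1↦6, 2↦0, 3↦1, 4↦2, 5↦3, 6↦4]  zeros at y ∈ {2}
  x = 4: [0↦0, 1↦1, 2↦2, 3↦3, 4↦4, 5↦5, 6↦6]  zeros at y ∈ {0}
  x = 5: [0↦4, 1↦5, 2↦6, 3↦0, 4↦1, 5↦2, 6↦3]  zeros at y ∈ {3}
  x = 6: [0↦3, 1↦4, 2↦5, 3↦6, 4↦0, 5↦1, 6↦2]  zeros at y ∈ {4}
Collecting zeros: affine points = {(0, 3), (1, 0), (2, 2), (3, 2), (4, 0), (5, 3), (6, 4)}.
Total count |C(F_7)_aff| = 7.


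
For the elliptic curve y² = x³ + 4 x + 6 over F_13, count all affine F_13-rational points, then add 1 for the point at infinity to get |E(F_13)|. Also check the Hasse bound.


Affine points = {(2, 3), (2, 10), (6, 5), (6, 8), (7, 0), (8, 2), (8, 11), (9, 2), (9, 11), (11, 4), (11, 9), (12, 1), (12, 12)}; affine count = 13; |E(F_13)| = 14.

Discriminant check: Δ ∝ 4a³ + 27b² = 4·4³ + 27·6² = 4·64 + 27·36 ≡ 6 (mod 13). Nonzero ⇒ E is nonsingular.
For each x ∈ F_13, compute rhs = x³ + 4·x + 6 mod 13, then count y ∈ F_13 with y² ≡ rhs.
  x = 0: rhs = 6, matching y values: none (0 points).
  x = 1: rhs = 11, matching y values: none (0 points).
  x = 2: rhs = 9, matching y values: 3, 10 (2 points).
  x = 3: rhs = 6, matching y values: none (0 points).
  x = 4: rhs = 8, matching y values: none (0 points).
  x = 5: rhs = 8, matching y values: none (0 points).
  x = 6: rhs = 12, matching y values: 5, 8 (2 points).
  x = 7: rhs = 0, matching y values: 0 (1 points).
  x = 8: rhs = 4, matching y values: 2, 11 (2 points).
  x = 9: rhs = 4, matching y values: 2, 11 (2 points).
  x = 10: rhs = 6, matching y values: none (0 points).
  x = 11: rhs = 3, matching y values: 4, 9 (2 points).
  x = 12: rhs = 1, matching y values: 1, 12 (2 points).
Total affine count: 13.
Full point count |E(F_13)| = 13 + 1 = 14.
Hasse bound: |14 − (13+1)| = |0| = 0 ≤ 2√13 ≈ 7.2111 ✓.


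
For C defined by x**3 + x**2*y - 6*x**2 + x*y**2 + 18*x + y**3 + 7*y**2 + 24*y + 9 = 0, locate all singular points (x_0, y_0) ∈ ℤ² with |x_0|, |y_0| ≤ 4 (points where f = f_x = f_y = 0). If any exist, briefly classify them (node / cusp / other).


Singular points: {(3, -3)}; classification: cusp.

Compute partial derivatives:
  f_x = 3*x**2 + 2*x*y - 12*x + y**2 + 18.
  f_y = x**2 + 2*x*y + 3*y**2 + 14*y + 24.
Scan x_0 ∈ {−4, ..., 4}. For each x_0, f_y(x_0, y) is a polynomial in y; find its integer roots y ∈ {−4, ..., 4}, then test f_x and f at those candidates.
  x = -4: f_y(-4, y) = 3*y**2 + 6*y + 40; no integer root y with |y| ≤ 4.
  x = -3: f_y(-3, y) = 3*y**2 + 8*y + 33; no integer root y with |y| ≤ 4.
  x = -2: f_y(-2, y) = 3*y**2 + 10*y + 28; no integer root y with |y| ≤ 4.
  x = -1: f_y(-1, y) = 3*y**2 + 12*y + 25; no integer root y with |y| ≤ 4.
  x = 0: f_y(0, y) = 3*y**2 + 14*y + 24; no integer root y with |y| ≤ 4.
  x = 1: f_y(1, y) = 3*y**2 + 16*y + 25; no integer root y with |y| ≤ 4.
  x = 2: f_y(2, y) = 3*y**2 + 18*y + 28; no integer root y with |y| ≤ 4.
  x = 3: f_y(3, y) = 3*y**2 + 20*y + 33; vanishes at y ∈ {-3}. (3, -3): f_x = 0, f = 0 — SINGULAR.
  x = 4: f_y(4, y) = 3*y**2 + 22*y + 40; vanishes at y ∈ {-4}. (4, -4): f_x = 2 ≠ 0.
Only singular point on the grid: (3, -3).
Classify: substitute x = 3 + u, y = -3 + v and expand: f = u**3 + u**2*v + u*v**2 + v**3 + v**2.
No constant or linear terms (consistent with a singular point). Quadratic part: v**2. Cubic part: u**3 + u**2*v + u*v**2 + v**3.
The quadratic part v**2 is a perfect square, so there is a single (double) tangent line v = 0, i.e. y = -3. Restricting the cubic part to that line (v = 0) leaves u**3 ≠ 0, so f is not divisible by v and the branch is v² ≈ -u**3 to lowest order — this is a cusp.
Classification: cusp.


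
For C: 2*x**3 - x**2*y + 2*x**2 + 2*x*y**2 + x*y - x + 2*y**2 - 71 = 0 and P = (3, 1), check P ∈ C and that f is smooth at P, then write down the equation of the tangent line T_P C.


Tangent line at P: 62*x + 10*y - 196 = 0.

Step 1: f(3, 1) = 0, so P lies on C.
Step 2: partial derivatives
  f_x(x, y) = 6*x**2 - 2*x*y + 4*x + 2*y**2 + y - 1, f_y(x, y) = -x**2 + 4*x*y + x + 4*y.
  f_x(P) = 62, f_y(P) = 10 (gradient nonzero, so P is smooth).
Step 3: tangent line at P: 62·(x − 3) + 10·(y − 1) = 0.
Expanding: 62*x + 10*y - 196 = 0.


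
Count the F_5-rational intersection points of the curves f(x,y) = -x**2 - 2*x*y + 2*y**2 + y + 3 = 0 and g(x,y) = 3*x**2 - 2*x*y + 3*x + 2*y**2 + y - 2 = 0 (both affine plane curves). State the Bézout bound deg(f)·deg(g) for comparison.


Common zeros: ∅; count = 0; Bézout bound = 4.

deg(f) = 2, deg(g) = 2, so Bézout bound = 4.
Scan x ∈ F_5. For each x, list the y ∈ F_5 with f(x, y) ≡ 0 and those with g(x, y) ≡ 0 (mod 5); the common zeros in that column are the intersection.
  x = 0: f ≡ 0 at y ∈ ∅; g ≡ 0 at y ∈ ∅; common: ∅.
  x = 1: f ≡ 0 at y ∈ {4}; g ≡ 0 at y ∈ {1, 2}; common: ∅.
  x = 2: f ≡ 0 at y ∈ ∅; g ≡ 0 at y ∈ {1, 3}; common: ∅.
  x = 3: f ≡ 0 at y ∈ ∅; g ≡ 0 at y ∈ ∅; common: ∅.
  x = 4: f ≡ 0 at y ∈ ∅; g ≡ 0 at y ∈ {3}; common: ∅.
Collecting: common zeros = ∅, so the count is 0.
Comparison with the Bézout bound: 0 ≤ 4 = deg(f)·deg(g), as expected for curves with no common component (the affine F_5-count falls short of the bound because intersections may lie at infinity, over extension fields, or carry multiplicity).


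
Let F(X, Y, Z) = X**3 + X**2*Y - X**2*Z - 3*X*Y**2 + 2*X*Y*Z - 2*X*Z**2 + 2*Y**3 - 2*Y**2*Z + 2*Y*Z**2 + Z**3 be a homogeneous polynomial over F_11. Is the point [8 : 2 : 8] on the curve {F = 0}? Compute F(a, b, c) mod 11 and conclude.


F(8,2,8) ≡ 6 (mod 11); P is NOT on the curve.

Evaluate F(8, 2, 8) term-by-term (mod 11).
  X**3 ↦ 1·512·1·1 = 512
  X**2*Y ↦ 1·64·2·1 = 128
  -X**2*Z ↦ -1·64·1·8 = -512
  -3*X*Y**2 ↦ -3·8·4·1 = -96
  2*X*Y*Z ↦ 2·8·2·8 = 256
  -2*X*Z**2 ↦ -2·8·1·64 = -1024
  2*Y**3 ↦ 2·1·8·1 = 16
  -2*Y**2*Z ↦ -2·1·4·8 = -64
  2*Y*Z**2 ↦ 2·1·2·64 = 256
  Z**3 ↦ 1·1·1·512 = 512
Sum: F(8, 2, 8) = (512) + (128) + (-512) + (-96) + (256) + (-1024) + (16) + (-64) + (256) + (512) = -16.
Reducing mod 11: -16 ≡ 6 (mod 11).
Since F(a, b, c) ≡ 6 ≠ 0 (mod 11), P does NOT lie on the curve.


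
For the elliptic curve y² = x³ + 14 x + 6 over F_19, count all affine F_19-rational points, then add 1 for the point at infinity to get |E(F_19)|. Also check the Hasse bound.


Affine points = {(0, 5), (0, 14), (2, 2), (2, 17), (5, 7), (5, 12), (9, 5), (9, 14), (10, 5), (10, 14), (11, 3), (11, 16), (14, 1), (14, 18), (15, 0)}; affine count = 15; |E(F_19)| = 16.

Discriminant check: Δ ∝ 4a³ + 27b² = 4·14³ + 27·6² = 4·2744 + 27·36 ≡ 16 (mod 19). Nonzero ⇒ E is nonsingular.
For each x ∈ F_19, compute rhs = x³ + 14·x + 6 mod 19, then count y ∈ F_19 with y² ≡ rhs.
  x = 0: rhs = 6, matching y values: 5, 14 (2 points).
  x = 1: rhs = 2, matching y values: none (0 points).
  x = 2: rhs = 4, matching y values: 2, 17 (2 points).
  x = 3: rhs = 18, matching y values: none (0 points).
  x = 4: rhs = 12, matching y values: none (0 points).
  x = 5: rhs = 11, matching y values: 7, 12 (2 points).
  x = 6: rhs = 2, matching y values: none (0 points).
  x = 7: rhs = 10, matching y values: none (0 points).
  x = 8: rhs = 3, matching y values: none (0 points).
  x = 9: rhs = 6, matching y values: 5, 14 (2 points).
  x = 10: rhs = 6, matching y values: 5, 14 (2 points).
  x = 11: rhs = 9, matching y values: 3, 16 (2 points).
  x = 12: rhs = 2, matching y values: none (0 points).
  x = 13: rhs = 10, matching y values: none (0 points).
  x = 14: rhs = 1, matching y values: 1, 18 (2 points).
  x = 15: rhs = 0, matching y values: 0 (1 points).
  x = 16: rhs = 13, matching y values: none (0 points).
  x = 17: rhs = 8, matching y values: none (0 points).
  x = 18: rhs = 10, matching y values: none (0 points).
Total affine count: 15.
Full point count |E(F_19)| = 15 + 1 = 16.
Hasse bound: |16 − (19+1)| = |-4| = 4 ≤ 2√19 ≈ 8.7178 ✓.


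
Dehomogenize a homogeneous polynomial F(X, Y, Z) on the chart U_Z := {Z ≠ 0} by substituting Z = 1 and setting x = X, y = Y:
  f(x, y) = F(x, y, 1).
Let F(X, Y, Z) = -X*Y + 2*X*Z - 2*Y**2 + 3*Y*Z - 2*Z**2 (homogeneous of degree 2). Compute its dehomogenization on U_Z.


f(x, y) = -x*y + 2*x - 2*y**2 + 3*y - 2

On U_Z we set Z = 1. Each monomial c·X^i·Y^j·Z^k in F becomes c·x^i·y^j·1^k = c·x^i·y^j.
Substituting Z = 1: F(X, Y, 1) = -x*y + 2*x - 2*y**2 + 3*y - 2.
Note: deg(f) ≤ deg(F) = 2; strict inequality happens when F is divisible by Z (lost terms).


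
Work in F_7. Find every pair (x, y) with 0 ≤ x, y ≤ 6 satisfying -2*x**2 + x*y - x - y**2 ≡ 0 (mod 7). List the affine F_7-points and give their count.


Affine F_7-points: {(0, 0), (3, 0), (3, 3), (5, 2), (5, 3), (6, 2), (6, 4)}; count = 7.

For each of the 49 pairs (x, y) ∈ F_7², evaluate f(x, y) mod 7. Record the zeros.
  x = 0: [0↦0, 1↦6, 2↦3, 3↦5, 4↦5, 5↦3, 6↦6]  zeros at y ∈ {0}
  x = 1: [0↦4, 1↦4, 2↦2, 3↦5, 4↦6, 5↦5, 6↦2]  zeros at y ∈ ∅
  x = 2: [0↦4, 1↦5, 2↦4, 3↦1, 4↦3, 5↦3, 6↦1]  zeros at y ∈ ∅
  x = 3: [0↦0, 1↦2, 2↦2, 3↦0, 4↦3, 5↦4, 6↦3]  zeros at y ∈ {0, 3}
  x = 4: [0↦6, 1↦2, 2↦3, 3↦2, 4↦6, 5↦1, 6↦1]  zeros at y ∈ ∅
  x = 5: [0↦1, 1↦5, 2↦0, 3↦0, 4↦5, 5↦1, 6↦2]  zeros at y ∈ {2, 3}
  x = 6: [0↦6, 1↦4, 2↦0, 3↦1, 4↦0, 5↦4, 6↦6]  zeros at y ∈ {2, 4}
Collecting zeros: affine points = {(0, 0), (3, 0), (3, 3), (5, 2), (5, 3), (6, 2), (6, 4)}.
Total count |C(F_7)_aff| = 7.


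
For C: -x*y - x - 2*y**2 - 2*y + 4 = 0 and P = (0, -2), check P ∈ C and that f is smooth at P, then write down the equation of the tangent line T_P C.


Tangent line at P: x + 6*y + 12 = 0.

Step 1: f(0, -2) = 0, so P lies on C.
Step 2: partial derivatives
  f_x(x, y) = -y - 1, f_y(x, y) = -x - 4*y - 2.
  f_x(P) = 1, f_y(P) = 6 (gradient nonzero, so P is smooth).
Step 3: tangent line at P: 1·(x − 0) + 6·(y − -2) = 0.
Expanding: x + 6*y + 12 = 0.


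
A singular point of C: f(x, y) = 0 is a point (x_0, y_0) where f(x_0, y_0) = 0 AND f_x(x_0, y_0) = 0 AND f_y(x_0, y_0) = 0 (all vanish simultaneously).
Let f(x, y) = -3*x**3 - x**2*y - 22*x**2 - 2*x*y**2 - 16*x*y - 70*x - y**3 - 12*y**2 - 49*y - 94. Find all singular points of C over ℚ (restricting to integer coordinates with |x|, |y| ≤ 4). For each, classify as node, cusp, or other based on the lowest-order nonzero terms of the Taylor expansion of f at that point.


Singular points: {(-2, -3)}; classification: node.

Compute partial derivatives:
  f_x = -9*x**2 - 2*x*y - 44*x - 2*y**2 - 16*y - 70.
  f_y = -x**2 - 4*x*y - 16*x - 3*y**2 - 24*y - 49.
Scan x_0 ∈ {−4, ..., 4}. For each x_0, f_y(x_0, y) is a polynomial in y; find its integer roots y ∈ {−4, ..., 4}, then test f_x and f at those candidates.
  x = -4: f_y(-4, y) = -3*y**2 - 8*y - 1; no integer root y with |y| ≤ 4.
  x = -3: f_y(-3, y) = -3*y**2 - 12*y - 10; no integer root y with |y| ≤ 4.
  x = -2: f_y(-2, y) = -3*y**2 - 16*y - 21; vanishes at y ∈ {-3}. (-2, -3): f_x = 0, f = 0 — SINGULAR.
  x = -1: f_y(-1, y) = -3*y**2 - 20*y - 34; no integer root y with |y| ≤ 4.
  x = 0: f_y(0, y) = -3*y**2 - 24*y - 49; no integer root y with |y| ≤ 4.
  x = 1: f_y(1, y) = -3*y**2 - 28*y - 66; no integer root y with |y| ≤ 4.
  x = 2: f_y(2, y) = -3*y**2 - 32*y - 85; no integer root y with |y| ≤ 4.
  x = 3: f_y(3, y) = -3*y**2 - 36*y - 106; no integer root y with |y| ≤ 4.
  x = 4: f_y(4, y) = -3*y**2 - 40*y - 129; no integer root y with |y| ≤ 4.
Only singular point on the grid: (-2, -3).
Classify: substitute x = -2 + u, y = -3 + v and expand: f = -3*u**3 - u**2*v - u**2 - 2*u*v**2 - v**3 + v**2.
No constant or linear terms (consistent with a singular point). Quadratic part: -u**2 + v**2. Cubic part: -3*u**3 - u**2*v - 2*u*v**2 - v**3.
The quadratic part v**2 - u**2 = (v − u)(v + u) splits into two distinct linear factors, so there are two distinct tangent lines y − -3 = ±(x − -2) — this is a node (ordinary double point).
Classification: node.


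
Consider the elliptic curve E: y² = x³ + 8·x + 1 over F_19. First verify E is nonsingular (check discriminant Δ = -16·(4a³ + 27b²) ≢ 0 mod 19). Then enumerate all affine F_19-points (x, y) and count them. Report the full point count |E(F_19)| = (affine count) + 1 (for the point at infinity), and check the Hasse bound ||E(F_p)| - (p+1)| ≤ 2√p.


Affine points = {(0, 1), (0, 18), (2, 5), (2, 14), (7, 1), (7, 18), (8, 8), (8, 11), (9, 2), (9, 17), (10, 6), (10, 13), (12, 1), (12, 18), (14, 8), (14, 11), (15, 0), (16, 8), (16, 11), (18, 7), (18, 12)}; affine count = 21; |E(F_19)| = 22.

Discriminant check: Δ ∝ 4a³ + 27b² = 4·8³ + 27·1² = 4·512 + 27·1 ≡ 4 (mod 19). Nonzero ⇒ E is nonsingular.
For each x ∈ F_19, compute rhs = x³ + 8·x + 1 mod 19, then count y ∈ F_19 with y² ≡ rhs.
  x = 0: rhs = 1, matching y values: 1, 18 (2 points).
  x = 1: rhs = 10, matching y values: none (0 points).
  x = 2: rhs = 6, matching y values: 5, 14 (2 points).
  x = 3: rhs = 14, matching y values: none (0 points).
  x = 4: rhs = 2, matching y values: none (0 points).
  x = 5: rhs = 14, matching y values: none (0 points).
  x = 6: rhs = 18, matching y values: none (0 points).
  x = 7: rhs = 1, matching y values: 1, 18 (2 points).
  x = 8: rhs = 7, matching y values: 8, 11 (2 points).
  x = 9: rhs = 4, matching y values: 2, 17 (2 points).
  x = 10: rhs = 17, matching y values: 6, 13 (2 points).
  x = 11: rhs = 14, matching y values: none (0 points).
  x = 12: rhs = 1, matching y values: 1, 18 (2 points).
  x = 13: rhs = 3, matching y values: none (0 points).
  x = 14: rhs = 7, matching y values: 8, 11 (2 points).
  x = 15: rhs = 0, matching y values: 0 (1 points).
  x = 16: rhs = 7, matching y values: 8, 11 (2 points).
  x = 17: rhs = 15, matching y values: none (0 points).
  x = 18: rhs = 11, matching y values: 7, 12 (2 points).
Total affine count: 21.
Full point count |E(F_19)| = 21 + 1 = 22.
Hasse bound: |22 − (19+1)| = |2| = 2 ≤ 2√19 ≈ 8.7178 ✓.


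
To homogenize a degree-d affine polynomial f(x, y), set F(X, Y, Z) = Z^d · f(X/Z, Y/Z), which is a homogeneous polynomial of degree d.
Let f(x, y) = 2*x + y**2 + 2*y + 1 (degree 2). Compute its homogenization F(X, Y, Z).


F(X, Y, Z) = 2*X*Z + Y**2 + 2*Y*Z + Z**2

deg(f) = 2.
Substitute x = X/Z, y = Y/Z into f, then multiply by Z^2.
  monomial 2·x^1·y^0 ↦ 2·X^1·Y^0·Z^1.
  monomial 1·x^0·y^2 ↦ 1·X^0·Y^2·Z^0.
  monomial 2·x^0·y^1 ↦ 2·X^0·Y^1·Z^1.
  monomial 1·x^0·y^0 ↦ 1·X^0·Y^0·Z^2.
Collecting: F(X, Y, Z) = 2*X*Z + Y**2 + 2*Y*Z + Z**2.


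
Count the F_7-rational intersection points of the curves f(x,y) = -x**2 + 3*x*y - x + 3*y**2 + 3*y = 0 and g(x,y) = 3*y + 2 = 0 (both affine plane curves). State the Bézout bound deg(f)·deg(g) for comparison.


Common zeros: {(1, 4), (3, 4)}; count = 2; Bézout bound = 2.

deg(f) = 2, deg(g) = 1, so Bézout bound = 2.
Scan x ∈ F_7. For each x, list the y ∈ F_7 with f(x, y) ≡ 0 and those with g(x, y) ≡ 0 (mod 7); the common zeros in that column are the intersection.
  x = 0: f ≡ 0 at y ∈ {0, 6}; g ≡ 0 at y ∈ {4}; common: ∅.
  x = 1: f ≡ 0 at y ∈ {1, 4}; g ≡ 0 at y ∈ {4}; common: {4}.
  x = 2: f ≡ 0 at y ∈ ∅; g ≡ 0 at y ∈ {4}; common: ∅.
  x = 3: f ≡ 0 at y ∈ {4, 6}; g ≡ 0 at y ∈ {4}; common: {4}.
  x = 4: f ≡ 0 at y ∈ ∅; g ≡ 0 at y ∈ {4}; common: ∅.
  x = 5: f ≡ 0 at y ∈ ∅; g ≡ 0 at y ∈ {4}; common: ∅.
  x = 6: f ≡ 0 at y ∈ {0}; g ≡ 0 at y ∈ {4}; common: ∅.
Collecting: common zeros = {(1, 4), (3, 4)}, so the count is 2.
Comparison with the Bézout bound: 2 ≤ 2 = deg(f)·deg(g), as expected for curves with no common component (the bound is attained).


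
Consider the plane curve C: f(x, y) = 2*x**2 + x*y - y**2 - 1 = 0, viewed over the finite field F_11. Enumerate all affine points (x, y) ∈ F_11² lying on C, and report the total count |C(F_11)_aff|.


Affine F_11-points: {(1, 4), (1, 8), (3, 7), (5, 2), (5, 3), (6, 8), (6, 9), (8, 4), (10, 3), (10, 7)}; count = 10.

For each of the 121 pairs (x, y) ∈ F_11², evaluate f(x, y) mod 11. Record the zeros.
  x = 0: [0↦10, 1↦9, 2↦6, 3↦1, 4↦5, 5↦7, 6↦7, 7↦5, 8↦1, 9↦6, 10↦9]  zeros at y ∈ ∅
  x = 1: [0↦1, 1↦1, 2↦10, 3↦6, 4↦0, 5↦3, 6↦4, 7↦3, 8↦0, 9↦6, 10↦10]  zeros at y ∈ {4, 8}
  x = 2: [0↦7, 1↦8, 2↦7, 3↦4, 4↦10, 5↦3, 6↦5, 7↦5, 8↦3, 9↦10, 10↦4]  zeros at y ∈ ∅
  x = 3: [0↦6, 1↦8, 2↦8, 3↦6, 4↦2, 5↦7, 6↦10, 7↦0, 8↦10, 9↦7, 10↦2]  zeros at y ∈ {7}
  x = 4: [0↦9, 1↦1, 2↦2, 3↦1, 4↦9, 5↦4, 6↦8, 7↦10, 8↦10, 9↦8, 10↦4]  zeros at y ∈ ∅
  x = 5: [0↦5, 1↦9, 2↦0, 3↦0, 4↦9, 5↦5, 6↦10, 7↦2, 8↦3, 9↦2, 10↦10]  zeros at y ∈ {2, 3}
  x = 6: [0↦5, 1↦10, 2↦2, 3↦3, 4↦2, 5↦10, 6↦5, 7↦9, 8↦0, 9↦0, 10↦9]  zeros at y ∈ {8, 9}
  x = 7: [0↦9, 1↦4, 2↦8, 3↦10, 4↦10, 5↦8, 6↦4, 7↦9, 8↦1, 9↦2, 10↦1]  zeros at y ∈ ∅
  x = 8: [0↦6, 1↦2, 2↦7, 3↦10, 4↦0, 5↦10, 6↦7, 7↦2, 8↦6, 9↦8, 10↦8]  zeros at y ∈ {4}
  x = 9: [0↦7, 1↦4, 2↦10, 3↦3, 4↦5, 5↦5, 6↦3, 7↦10, 8↦4, 9↦7, 10↦8]  zeros at y ∈ ∅
  x = 10: [0↦1, 1↦10, 2↦6, 3↦0, 4↦3, 5↦4, 6↦3, 7↦0, 8↦6, 9↦10, 10↦1]  zeros at y ∈ {3, 7}
Collecting zeros: affine points = {(1, 4), (1, 8), (3, 7), (5, 2), (5, 3), (6, 8), (6, 9), (8, 4), (10, 3), (10, 7)}.
Total count |C(F_11)_aff| = 10.


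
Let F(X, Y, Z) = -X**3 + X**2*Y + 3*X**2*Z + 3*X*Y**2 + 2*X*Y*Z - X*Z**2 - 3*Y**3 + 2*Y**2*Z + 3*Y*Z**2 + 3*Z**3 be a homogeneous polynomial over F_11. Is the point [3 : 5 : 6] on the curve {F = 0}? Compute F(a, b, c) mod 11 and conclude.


F(3,5,6) ≡ 6 (mod 11); P is NOT on the curve.

Evaluate F(3, 5, 6) term-by-term (mod 11).
  -X**3 ↦ -1·27·1·1 = -27
  X**2*Y ↦ 1·9·5·1 = 45
  3*X**2*Z ↦ 3·9·1·6 = 162
  3*X*Y**2 ↦ 3·3·25·1 = 225
  2*X*Y*Z ↦ 2·3·5·6 = 180
  -X*Z**2 ↦ -1·3·1·36 = -108
  -3*Y**3 ↦ -3·1·125·1 = -375
  2*Y**2*Z ↦ 2·1·25·6 = 300
  3*Y*Z**2 ↦ 3·1·5·36 = 540
  3*Z**3 ↦ 3·1·1·216 = 648
Sum: F(3, 5, 6) = (-27) + (45) + (162) + (225) + (180) + (-108) + (-375) + (300) + (540) + (648) = 1590.
Reducing mod 11: 1590 ≡ 6 (mod 11).
Since F(a, b, c) ≡ 6 ≠ 0 (mod 11), P does NOT lie on the curve.


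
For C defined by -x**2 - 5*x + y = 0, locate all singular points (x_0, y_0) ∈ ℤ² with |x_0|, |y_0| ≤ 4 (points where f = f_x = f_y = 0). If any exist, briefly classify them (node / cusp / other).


No singular points in the scanned grid; C is smooth there.

Compute partial derivatives:
  f_x = -2*x - 5.
  f_y = 1.
f_y = 1 is a nonzero constant, so f_y never vanishes: no point (x, y) can satisfy f = f_x = f_y = 0. In particular no (x, y) ∈ {−4, ..., 4}² is singular; the curve is smooth.


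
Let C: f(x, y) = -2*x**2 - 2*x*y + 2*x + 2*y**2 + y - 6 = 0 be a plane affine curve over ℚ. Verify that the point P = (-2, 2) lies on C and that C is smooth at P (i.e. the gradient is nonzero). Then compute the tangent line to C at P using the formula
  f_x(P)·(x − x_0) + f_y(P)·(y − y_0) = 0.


Tangent line at P: 6*x + 13*y - 14 = 0.

Step 1: f(-2, 2) = 0, so P lies on C.
Step 2: partial derivatives
  f_x(x, y) = -4*x - 2*y + 2, f_y(x, y) = -2*x + 4*y + 1.
  f_x(P) = 6, f_y(P) = 13 (gradient nonzero, so P is smooth).
Step 3: tangent line at P: 6·(x − -2) + 13·(y − 2) = 0.
Expanding: 6*x + 13*y - 14 = 0.


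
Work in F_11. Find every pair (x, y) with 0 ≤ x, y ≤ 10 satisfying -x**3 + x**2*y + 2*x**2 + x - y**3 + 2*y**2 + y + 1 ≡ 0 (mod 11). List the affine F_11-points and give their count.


Affine F_11-points: {(1, 3), (2, 8), (4, 8), (5, 3), (5, 7), (6, 1), (7, 7), (8, 7), (9, 6), (10, 3)}; count = 10.

For each of the 121 pairs (x, y) ∈ F_11², evaluate f(x, y) mod 11. Record the zeros.
  x = 0: [0↦1, 1↦3, 2↦3, 3↦6, 4↦6, 5↦8, 6↦6, 7↦5, 8↦10, 9↦4, 10↦3]  zeros at y ∈ ∅
  x = 1: [0↦3, 1↦6, 2↦7, 3↦0, 4↦1, 5↦4, 6↦3, 7↦3, 8↦9, 9↦4, 10↦4]  zeros at y ∈ {3}
  x = 2: [0↦3, 1↦9, 2↦2, 3↦9, 4↦2, 5↦8, 6↦10, 7↦2, 8↦0, 9↦9, 10↦1]  zeros at y ∈ {8}
  x = 3: [0↦6, 1↦6, 2↦4, 3↦5, 4↦3, 5↦3, 6↦10, 7↦7, 8↦10, 9↦2, 10↦10]  zeros at y ∈ ∅
  x = 4: [0↦6, 1↦2, 2↦7, 3↦4, 4↦9, 5↦5, 6↦8, 7↦1, 8↦0, 9↦10, 10↦3]  zeros at y ∈ {8}
  x = 5: [0↦8, 1↦2, 2↦5, 3↦0, 4↦3, 5↦8, 6↦9, 7↦0, 8↦8, 9↦5, 10↦7]  zeros at y ∈ {3, 7}
  x = 6: [0↦6, 1↦0, 2↦3, 3↦9, 4↦1, 5↦6, 6↦7, 7↦9, 8↦6, 9↦3, 10↦5]  zeros at y ∈ {1}
  x = 7: [0↦5, 1↦1, 2↦6, 3↦3, 4↦8, 5↦4, 6↦7, 7↦0, 8↦10, 9↦9, 10↦2]  zeros at y ∈ {7}
  x = 8: [0↦10, 1↦10, 2↦8, 3↦9, 4↦7, 5↦7, 6↦3, 7↦0, 8↦3, 9↦6, 10↦3]  zeros at y ∈ {7}
  x = 9: [0↦4, 1↦10, 2↦3, 3↦10, 4↦3, 5↦9, 6↦0, 7↦3, 8↦1, 9↦10, 10↦2]  zeros at y ∈ {6}
  x = 10: [0↦3, 1↦6, 2↦7, 3↦0, 4↦1, 5↦4, 6↦3, 7↦3, 8↦9, 9↦4, 10↦4]  zeros at y ∈ {3}
Collecting zeros: affine points = {(1, 3), (2, 8), (4, 8), (5, 3), (5, 7), (6, 1), (7, 7), (8, 7), (9, 6), (10, 3)}.
Total count |C(F_11)_aff| = 10.


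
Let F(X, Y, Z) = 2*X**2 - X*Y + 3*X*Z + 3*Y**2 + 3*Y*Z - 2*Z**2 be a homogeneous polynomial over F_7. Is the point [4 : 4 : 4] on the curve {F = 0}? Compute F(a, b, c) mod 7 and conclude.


F(4,4,4) ≡ 2 (mod 7); P is NOT on the curve.

Evaluate F(4, 4, 4) term-by-term (mod 7).
  2*X**2 ↦ 2·16·1·1 = 32
  -X*Y ↦ -1·4·4·1 = -16
  3*X*Z ↦ 3·4·1·4 = 48
  3*Y**2 ↦ 3·1·16·1 = 48
  3*Y*Z ↦ 3·1·4·4 = 48
  -2*Z**2 ↦ -2·1·1·16 = -32
Sum: F(4, 4, 4) = (32) + (-16) + (48) + (48) + (48) + (-32) = 128.
Reducing mod 7: 128 ≡ 2 (mod 7).
Since F(a, b, c) ≡ 2 ≠ 0 (mod 7), P does NOT lie on the curve.
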